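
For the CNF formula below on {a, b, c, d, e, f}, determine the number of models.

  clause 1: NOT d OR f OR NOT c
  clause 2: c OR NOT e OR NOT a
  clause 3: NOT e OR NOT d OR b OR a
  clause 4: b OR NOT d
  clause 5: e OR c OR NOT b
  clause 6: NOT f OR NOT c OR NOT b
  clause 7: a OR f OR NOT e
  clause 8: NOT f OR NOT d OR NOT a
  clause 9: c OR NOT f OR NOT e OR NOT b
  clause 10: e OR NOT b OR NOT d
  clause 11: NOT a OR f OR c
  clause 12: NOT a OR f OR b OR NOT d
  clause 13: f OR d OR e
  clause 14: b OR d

1

There are 2^6 = 64 truth assignments over (a, b, c, d, e, f).
Split on f. With f = true, the clauses containing f are satisfied and NOT f drops from the rest; 0 of the 2^5 = 32 assignments to the other variables satisfy what remains.
With f = false, by the same count on the reduced clause set, 1 assignment works.
(One model: a=T, b=T, c=T, d=F, e=T, f=F.)
Total: 0 + 1 = 1.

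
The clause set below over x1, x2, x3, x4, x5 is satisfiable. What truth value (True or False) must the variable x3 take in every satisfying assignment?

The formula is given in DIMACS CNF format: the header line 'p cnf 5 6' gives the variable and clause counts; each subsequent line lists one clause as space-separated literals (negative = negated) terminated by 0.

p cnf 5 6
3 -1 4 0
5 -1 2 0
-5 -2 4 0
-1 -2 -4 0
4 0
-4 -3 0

Suppose x3 = True.
The clause (x4) is unit, so x4 = True.
Now (¬x4) is unsatisfied and unit — conflict.
So every satisfying assignment has x3 = False.

False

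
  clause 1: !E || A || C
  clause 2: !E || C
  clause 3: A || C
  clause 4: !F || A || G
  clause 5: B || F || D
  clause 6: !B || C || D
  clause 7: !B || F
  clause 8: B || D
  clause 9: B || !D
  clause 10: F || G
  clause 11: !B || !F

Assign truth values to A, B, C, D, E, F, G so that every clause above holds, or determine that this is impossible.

UNSATISFIABLE

Suppose E = false.
Suppose A = true.
Suppose B = false.
The clause (D) is unit, so D = true.
That conflicts with the unit clause (!D).
So B must be the other value — set B = true.
The clause (F) is unit, so F = true.
That conflicts with the unit clause (!F).
Both values of B lead to a conflict.
So A must be the other value — set A = false.
The clause (C) is unit, so C = true.
Suppose F = false.
The clause (!B) is unit, so B = false.
The clause (D) is unit, so D = true.
That conflicts with the unit clause (!D).
So F must be the other value — set F = true.
The clause (G) is unit, so G = true.
The clause (!B) is unit, so B = false.
The clause (D) is unit, so D = true.
That conflicts with the unit clause (!D).
Both values of F lead to a conflict.
Both values of A lead to a conflict.
So E must be the other value — set E = true.
The clause (C) is unit, so C = true.
Suppose B = false.
The clause (D) is unit, so D = true.
That conflicts with the unit clause (!D).
So B must be the other value — set B = true.
The clause (F) is unit, so F = true.
That conflicts with the unit clause (!F).
Both values of B lead to a conflict.
Both values of E lead to a conflict.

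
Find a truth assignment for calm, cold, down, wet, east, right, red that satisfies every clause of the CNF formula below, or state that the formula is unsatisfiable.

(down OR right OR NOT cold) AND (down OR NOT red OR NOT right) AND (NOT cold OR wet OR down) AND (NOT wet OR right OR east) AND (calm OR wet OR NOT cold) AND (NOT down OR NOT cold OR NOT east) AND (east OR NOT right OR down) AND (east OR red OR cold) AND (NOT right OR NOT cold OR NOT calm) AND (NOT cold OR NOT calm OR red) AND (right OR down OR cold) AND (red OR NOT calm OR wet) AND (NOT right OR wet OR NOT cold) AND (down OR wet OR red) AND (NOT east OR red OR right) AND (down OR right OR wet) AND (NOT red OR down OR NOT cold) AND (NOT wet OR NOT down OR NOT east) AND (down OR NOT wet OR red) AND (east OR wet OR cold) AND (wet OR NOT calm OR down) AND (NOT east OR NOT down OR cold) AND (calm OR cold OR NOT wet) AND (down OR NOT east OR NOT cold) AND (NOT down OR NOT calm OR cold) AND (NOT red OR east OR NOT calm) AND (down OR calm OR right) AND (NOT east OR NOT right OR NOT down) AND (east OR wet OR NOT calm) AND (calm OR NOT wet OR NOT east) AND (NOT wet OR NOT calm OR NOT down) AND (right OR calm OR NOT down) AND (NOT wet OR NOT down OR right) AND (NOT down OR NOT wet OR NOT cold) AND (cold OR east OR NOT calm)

UNSATISFIABLE

Suppose down = true.
Suppose cold = false.
Unit clause (NOT east) forces east = false.
Unit clause (red) forces red = true.
Unit clause (wet) forces wet = true.
Unit clause (right) forces right = true.
Unit clause (calm) forces calm = true.
Now (NOT calm) is unsatisfied and unit — conflict.
So cold must be the other value — set cold = true.
Unit clause (NOT east) forces east = false.
Unit clause (NOT wet) forces wet = false.
Unit clause (calm) forces calm = true.
Now (NOT calm) is unsatisfied and unit — conflict.
Neither cold = true nor cold = false works.
So down must be the other value — set down = false.
Suppose right = true.
Unit clause (NOT red) forces red = false.
Unit clause (east) forces east = true.
Unit clause (wet) forces wet = true.
Now (NOT wet) is unsatisfied and unit — conflict.
So right must be the other value — set right = false.
Unit clause (NOT cold) forces cold = false.
Now (cold) is unsatisfied and unit — conflict.
Neither right = true nor right = false works.
Neither down = true nor down = false works.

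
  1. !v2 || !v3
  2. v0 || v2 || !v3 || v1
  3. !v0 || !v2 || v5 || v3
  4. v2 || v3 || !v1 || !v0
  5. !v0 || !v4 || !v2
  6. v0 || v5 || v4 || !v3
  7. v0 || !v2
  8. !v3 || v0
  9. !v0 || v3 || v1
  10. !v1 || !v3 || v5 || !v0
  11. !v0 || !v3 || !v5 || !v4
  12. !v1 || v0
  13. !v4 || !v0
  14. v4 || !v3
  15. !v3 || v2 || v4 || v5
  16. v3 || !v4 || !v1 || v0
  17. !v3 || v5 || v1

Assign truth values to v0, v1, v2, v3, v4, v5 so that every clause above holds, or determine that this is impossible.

Branch on v2: set v2 = false.
Branch on v3: set v3 = false.
Branch on v1: set v1 = false.
Unit clause (!v0) forces v0 = false.
All clauses hold; v4, v5 can take either value.

v0=false; v1=false; v2=false; v3=false; v4=true; v5=false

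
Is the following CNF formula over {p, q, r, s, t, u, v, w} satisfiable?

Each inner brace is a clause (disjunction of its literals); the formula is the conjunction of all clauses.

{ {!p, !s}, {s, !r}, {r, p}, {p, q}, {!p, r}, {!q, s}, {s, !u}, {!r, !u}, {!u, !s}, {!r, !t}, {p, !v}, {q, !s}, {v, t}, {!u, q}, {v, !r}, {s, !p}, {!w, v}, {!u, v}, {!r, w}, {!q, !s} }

Suppose p = false.
(r) alone gives r = true.
(s) alone gives s = true.
(q) alone gives q = true.
That conflicts with the unit clause (!q).
That branch fails; take p = true instead.
(!s) alone gives s = false.
That conflicts with the unit clause (s).
Neither p = true nor p = false works.
No assignment satisfies every clause.

No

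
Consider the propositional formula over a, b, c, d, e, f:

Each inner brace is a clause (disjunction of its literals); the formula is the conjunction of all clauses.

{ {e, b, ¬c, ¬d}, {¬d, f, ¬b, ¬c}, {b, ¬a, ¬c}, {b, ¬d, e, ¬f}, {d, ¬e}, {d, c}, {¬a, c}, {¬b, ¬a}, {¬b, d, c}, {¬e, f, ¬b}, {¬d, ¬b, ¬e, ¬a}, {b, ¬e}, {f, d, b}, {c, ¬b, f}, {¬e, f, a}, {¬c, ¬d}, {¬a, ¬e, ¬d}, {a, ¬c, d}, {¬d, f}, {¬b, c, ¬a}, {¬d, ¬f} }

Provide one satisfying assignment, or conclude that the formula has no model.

Suppose d = True.
The clause (¬c) is unit, so c = False.
The clause (¬a) is unit, so a = False.
The clause (f) is unit, so f = True.
That conflicts with the unit clause (¬f).
Backtrack on d: now try d = False.
The clause (¬e) is unit, so e = False.
The clause (c) is unit, so c = True.
The clause (a) is unit, so a = True.
The clause (b) is unit, so b = True.
That conflicts with the unit clause (¬b).
Either choice for d ends in contradiction.

UNSATISFIABLE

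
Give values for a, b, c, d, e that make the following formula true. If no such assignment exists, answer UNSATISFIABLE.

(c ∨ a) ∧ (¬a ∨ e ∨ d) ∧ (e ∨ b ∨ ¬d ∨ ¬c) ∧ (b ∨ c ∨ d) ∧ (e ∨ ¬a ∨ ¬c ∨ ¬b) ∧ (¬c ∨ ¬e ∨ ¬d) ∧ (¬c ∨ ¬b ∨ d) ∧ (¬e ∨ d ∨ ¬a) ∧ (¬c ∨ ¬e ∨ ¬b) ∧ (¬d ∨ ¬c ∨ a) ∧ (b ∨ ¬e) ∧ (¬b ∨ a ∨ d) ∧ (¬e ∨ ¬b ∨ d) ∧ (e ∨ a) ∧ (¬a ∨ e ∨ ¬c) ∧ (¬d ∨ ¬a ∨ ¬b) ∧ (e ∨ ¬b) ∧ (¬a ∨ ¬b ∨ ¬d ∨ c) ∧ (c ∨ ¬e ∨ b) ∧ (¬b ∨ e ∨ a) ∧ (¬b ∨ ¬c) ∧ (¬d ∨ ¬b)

a: True,  b: False,  c: False,  d: True,  e: False

Case c = False:
From the singleton clause (a), a = True.
Case e = False:
From the singleton clause (d), d = True.
From the singleton clause (¬b), b = False.
This assignment satisfies each clause.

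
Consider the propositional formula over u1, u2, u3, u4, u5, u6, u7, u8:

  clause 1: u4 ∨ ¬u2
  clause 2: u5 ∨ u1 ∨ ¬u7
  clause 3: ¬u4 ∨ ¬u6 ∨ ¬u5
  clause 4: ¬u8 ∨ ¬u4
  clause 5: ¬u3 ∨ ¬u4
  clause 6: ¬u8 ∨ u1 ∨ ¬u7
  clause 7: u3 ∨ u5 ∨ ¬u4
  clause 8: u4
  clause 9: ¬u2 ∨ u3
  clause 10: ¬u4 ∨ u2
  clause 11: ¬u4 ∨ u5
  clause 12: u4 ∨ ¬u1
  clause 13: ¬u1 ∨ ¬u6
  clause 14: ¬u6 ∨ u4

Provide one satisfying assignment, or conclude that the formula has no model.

UNSATISFIABLE

The clause (u4) is unit, so u4 = True.
The clause (¬u8) is unit, so u8 = False.
The clause (¬u3) is unit, so u3 = False.
The clause (u5) is unit, so u5 = True.
The clause (¬u6) is unit, so u6 = False.
The clause (¬u2) is unit, so u2 = False.
That conflicts with the unit clause (u2).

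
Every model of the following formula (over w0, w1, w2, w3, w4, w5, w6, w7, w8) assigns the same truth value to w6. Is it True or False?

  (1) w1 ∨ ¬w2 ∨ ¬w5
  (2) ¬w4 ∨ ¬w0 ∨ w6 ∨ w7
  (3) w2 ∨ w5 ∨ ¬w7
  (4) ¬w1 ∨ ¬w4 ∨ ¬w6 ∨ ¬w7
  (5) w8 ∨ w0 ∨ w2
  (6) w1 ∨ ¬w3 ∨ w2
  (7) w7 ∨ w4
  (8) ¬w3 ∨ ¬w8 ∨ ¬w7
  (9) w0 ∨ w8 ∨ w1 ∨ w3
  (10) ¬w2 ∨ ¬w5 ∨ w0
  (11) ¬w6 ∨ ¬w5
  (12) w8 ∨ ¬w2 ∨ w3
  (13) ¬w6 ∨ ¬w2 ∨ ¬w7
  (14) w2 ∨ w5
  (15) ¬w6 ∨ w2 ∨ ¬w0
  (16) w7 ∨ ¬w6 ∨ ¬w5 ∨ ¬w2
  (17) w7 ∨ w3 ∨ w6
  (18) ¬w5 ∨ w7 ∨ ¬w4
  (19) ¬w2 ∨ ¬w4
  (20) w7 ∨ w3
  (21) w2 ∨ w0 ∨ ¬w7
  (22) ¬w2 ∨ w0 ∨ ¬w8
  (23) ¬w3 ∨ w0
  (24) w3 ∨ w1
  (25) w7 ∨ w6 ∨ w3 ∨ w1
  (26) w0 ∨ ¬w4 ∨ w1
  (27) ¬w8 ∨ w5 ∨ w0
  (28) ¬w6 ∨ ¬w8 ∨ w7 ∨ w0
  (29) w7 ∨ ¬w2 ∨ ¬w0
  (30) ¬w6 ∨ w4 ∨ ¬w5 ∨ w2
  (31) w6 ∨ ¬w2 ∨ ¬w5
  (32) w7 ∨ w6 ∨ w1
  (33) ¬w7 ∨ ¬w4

Suppose w6 = True.
The clause (¬w5) is unit, so w5 = False.
The clause (w2) is unit, so w2 = True.
The clause (¬w7) is unit, so w7 = False.
The clause (w4) is unit, so w4 = True.
But (¬w4) is also a unit clause — contradiction.
So every satisfying assignment has w6 = False.

False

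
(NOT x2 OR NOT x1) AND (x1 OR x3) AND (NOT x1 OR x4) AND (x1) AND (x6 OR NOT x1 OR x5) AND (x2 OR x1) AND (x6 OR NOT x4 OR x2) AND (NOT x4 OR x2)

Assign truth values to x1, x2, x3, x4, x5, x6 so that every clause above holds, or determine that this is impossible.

Unit clause (x1) forces x1 = true.
Unit clause (NOT x2) forces x2 = false.
Unit clause (x4) forces x4 = true.
That conflicts with the unit clause (NOT x4).

UNSATISFIABLE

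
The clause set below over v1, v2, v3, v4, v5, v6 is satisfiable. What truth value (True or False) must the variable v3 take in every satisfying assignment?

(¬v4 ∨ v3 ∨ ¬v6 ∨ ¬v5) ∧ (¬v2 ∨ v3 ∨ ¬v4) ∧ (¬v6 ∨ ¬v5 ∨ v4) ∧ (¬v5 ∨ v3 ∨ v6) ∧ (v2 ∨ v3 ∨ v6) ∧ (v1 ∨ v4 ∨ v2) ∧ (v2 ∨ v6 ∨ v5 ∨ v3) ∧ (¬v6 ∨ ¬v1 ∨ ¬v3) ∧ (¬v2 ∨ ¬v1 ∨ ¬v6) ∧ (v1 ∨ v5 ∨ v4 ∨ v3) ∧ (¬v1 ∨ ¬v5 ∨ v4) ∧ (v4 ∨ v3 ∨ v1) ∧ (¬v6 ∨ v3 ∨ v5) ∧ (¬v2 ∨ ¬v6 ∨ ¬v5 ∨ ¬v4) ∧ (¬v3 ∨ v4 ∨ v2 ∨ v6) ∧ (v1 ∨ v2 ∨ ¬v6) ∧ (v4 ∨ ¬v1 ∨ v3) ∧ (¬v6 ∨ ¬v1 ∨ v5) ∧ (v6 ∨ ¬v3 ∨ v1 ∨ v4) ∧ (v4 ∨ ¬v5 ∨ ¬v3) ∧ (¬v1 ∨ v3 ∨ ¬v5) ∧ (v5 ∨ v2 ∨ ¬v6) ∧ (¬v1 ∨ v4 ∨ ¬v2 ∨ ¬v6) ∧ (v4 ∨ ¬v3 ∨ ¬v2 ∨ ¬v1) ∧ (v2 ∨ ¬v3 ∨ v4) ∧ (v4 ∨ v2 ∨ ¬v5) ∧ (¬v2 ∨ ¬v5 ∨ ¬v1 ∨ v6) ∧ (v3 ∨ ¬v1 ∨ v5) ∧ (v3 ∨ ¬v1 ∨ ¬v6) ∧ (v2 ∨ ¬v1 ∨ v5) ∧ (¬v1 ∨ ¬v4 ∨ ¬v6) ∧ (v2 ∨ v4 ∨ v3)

True

Suppose v3 = False.
Try v2 = False.
From the singleton clause (v6), v6 = True.
From the singleton clause (v5), v5 = True.
From the singleton clause (¬v4), v4 = False.
That conflicts with the unit clause (v4).
That branch fails; take v2 = True instead.
From the singleton clause (¬v4), v4 = False.
From the singleton clause (v1), v1 = True.
That conflicts with the unit clause (¬v1).
Both values of v2 lead to a conflict.
So every satisfying assignment has v3 = True.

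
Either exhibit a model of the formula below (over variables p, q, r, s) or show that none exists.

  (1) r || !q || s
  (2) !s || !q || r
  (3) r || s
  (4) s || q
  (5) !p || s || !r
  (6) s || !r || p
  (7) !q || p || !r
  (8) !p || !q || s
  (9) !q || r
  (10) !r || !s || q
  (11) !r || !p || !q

p: true; q: false; r: false; s: true

Try r = false.
The clause (s) is unit, so s = true.
The clause (!q) is unit, so q = false.
All clauses hold; p can take either value.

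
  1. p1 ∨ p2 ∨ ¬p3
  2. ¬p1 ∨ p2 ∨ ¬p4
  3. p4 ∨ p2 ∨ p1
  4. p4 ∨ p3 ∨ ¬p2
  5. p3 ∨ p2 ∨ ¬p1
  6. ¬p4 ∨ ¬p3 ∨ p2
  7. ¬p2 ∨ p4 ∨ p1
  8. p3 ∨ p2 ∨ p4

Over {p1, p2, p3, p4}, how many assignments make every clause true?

There are 2^4 = 16 truth assignments over (p1, p2, p3, p4).
Check each against the 8 clauses (columns in the order p1, p2, p3, p4):
  F F F F  ✗ fails (p4 ∨ p2 ∨ p1)
  F F F T  ✓ satisfies all
  F F T F  ✗ fails (p1 ∨ p2 ∨ ¬p3)
  F F T T  ✗ fails (p1 ∨ p2 ∨ ¬p3)
  F T F F  ✗ fails (p4 ∨ p3 ∨ ¬p2)
  F T F T  ✓ satisfies all
  F T T F  ✗ fails (¬p2 ∨ p4 ∨ p1)
  F T T T  ✓ satisfies all
  T F F F  ✗ fails (p3 ∨ p2 ∨ ¬p1)
  T F F T  ✗ fails (¬p1 ∨ p2 ∨ ¬p4)
  T F T F  ✓ satisfies all
  T F T T  ✗ fails (¬p1 ∨ p2 ∨ ¬p4)
  T T F F  ✗ fails (p4 ∨ p3 ∨ ¬p2)
  T T F T  ✓ satisfies all
  T T T F  ✓ satisfies all
  T T T T  ✓ satisfies all
7 of the 16 rows are models.

7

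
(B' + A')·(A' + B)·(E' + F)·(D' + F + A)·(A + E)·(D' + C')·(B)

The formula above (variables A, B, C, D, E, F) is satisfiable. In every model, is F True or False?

Suppose F = 0.
(E') alone gives E = 0.
(A) alone gives A = 1.
(B') alone gives B = 0.
But (B) is also a unit clause — contradiction.
So every satisfying assignment has F = True.

True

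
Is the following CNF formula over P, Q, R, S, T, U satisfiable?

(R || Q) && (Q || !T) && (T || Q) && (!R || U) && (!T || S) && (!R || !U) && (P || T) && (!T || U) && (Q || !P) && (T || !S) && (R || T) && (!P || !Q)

Branch on R: set R = false.
(Q) alone gives Q = true.
(T) alone gives T = true.
(S) alone gives S = true.
(U) alone gives U = true.
(!P) alone gives P = false.
All clauses are satisfied.
A satisfying assignment: P: false; Q: true; R: false; S: true; T: true; U: true.

Yes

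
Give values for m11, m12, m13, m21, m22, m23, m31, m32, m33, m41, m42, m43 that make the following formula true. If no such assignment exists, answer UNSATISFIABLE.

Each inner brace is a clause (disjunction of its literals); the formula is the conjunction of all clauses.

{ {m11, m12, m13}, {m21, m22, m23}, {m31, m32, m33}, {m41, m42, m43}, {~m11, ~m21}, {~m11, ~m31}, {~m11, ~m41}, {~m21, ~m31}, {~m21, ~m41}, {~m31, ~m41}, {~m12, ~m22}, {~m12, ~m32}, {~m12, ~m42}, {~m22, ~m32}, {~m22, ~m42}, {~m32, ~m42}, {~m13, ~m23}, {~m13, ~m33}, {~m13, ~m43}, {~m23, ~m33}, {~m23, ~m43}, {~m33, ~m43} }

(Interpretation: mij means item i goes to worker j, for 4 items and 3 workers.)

Branch on m11: set m11 = 0.
Branch on m12: set m12 = 1.
The clause (~m22) is unit, so m22 = 0.
The clause (~m32) is unit, so m32 = 0.
The clause (~m42) is unit, so m42 = 0.
Branch on m21: set m21 = 1.
The clause (~m31) is unit, so m31 = 0.
The clause (m33) is unit, so m33 = 1.
The clause (~m41) is unit, so m41 = 0.
The clause (m43) is unit, so m43 = 1.
That conflicts with the unit clause (~m43).
So m21 must be the other value — set m21 = 0.
The clause (m23) is unit, so m23 = 1.
The clause (~m13) is unit, so m13 = 0.
The clause (~m33) is unit, so m33 = 0.
The clause (m31) is unit, so m31 = 1.
The clause (~m41) is unit, so m41 = 0.
The clause (m43) is unit, so m43 = 1.
That conflicts with the unit clause (~m43).
Either choice for m21 ends in contradiction.
So m12 must be the other value — set m12 = 0.
The clause (m13) is unit, so m13 = 1.
The clause (~m23) is unit, so m23 = 0.
The clause (~m33) is unit, so m33 = 0.
The clause (~m43) is unit, so m43 = 0.
Branch on m21: set m21 = 1.
The clause (~m31) is unit, so m31 = 0.
The clause (m32) is unit, so m32 = 1.
The clause (~m41) is unit, so m41 = 0.
The clause (m42) is unit, so m42 = 1.
That conflicts with the unit clause (~m42).
So m21 must be the other value — set m21 = 0.
The clause (m22) is unit, so m22 = 1.
The clause (~m32) is unit, so m32 = 0.
The clause (m31) is unit, so m31 = 1.
The clause (~m41) is unit, so m41 = 0.
The clause (m42) is unit, so m42 = 1.
That conflicts with the unit clause (~m42).
Either choice for m21 ends in contradiction.
Either choice for m12 ends in contradiction.
So m11 must be the other value — set m11 = 1.
The clause (~m21) is unit, so m21 = 0.
The clause (~m31) is unit, so m31 = 0.
The clause (~m41) is unit, so m41 = 0.
Branch on m22: set m22 = 1.
The clause (~m12) is unit, so m12 = 0.
The clause (~m32) is unit, so m32 = 0.
The clause (m33) is unit, so m33 = 1.
The clause (~m42) is unit, so m42 = 0.
The clause (m43) is unit, so m43 = 1.
That conflicts with the unit clause (~m43).
So m22 must be the other value — set m22 = 0.
The clause (m23) is unit, so m23 = 1.
The clause (~m13) is unit, so m13 = 0.
The clause (~m33) is unit, so m33 = 0.
The clause (m32) is unit, so m32 = 1.
The clause (~m12) is unit, so m12 = 0.
The clause (~m42) is unit, so m42 = 0.
The clause (m43) is unit, so m43 = 1.
That conflicts with the unit clause (~m43).
Either choice for m22 ends in contradiction.
Either choice for m11 ends in contradiction.

UNSATISFIABLE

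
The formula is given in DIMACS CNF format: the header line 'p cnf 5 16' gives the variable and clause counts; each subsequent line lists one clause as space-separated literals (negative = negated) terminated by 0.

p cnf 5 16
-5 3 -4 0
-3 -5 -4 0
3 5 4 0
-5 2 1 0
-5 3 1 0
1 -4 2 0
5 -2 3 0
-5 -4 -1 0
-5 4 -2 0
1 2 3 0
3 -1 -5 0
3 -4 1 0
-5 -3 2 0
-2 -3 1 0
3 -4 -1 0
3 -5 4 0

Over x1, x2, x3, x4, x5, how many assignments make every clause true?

5

There are 2^5 = 32 truth assignments over (x1, x2, x3, x4, x5).
Split on x5. With x5 = True, the clauses containing x5 are satisfied and ¬x5 drops from the rest; 0 of the 2^4 = 16 assignments to the other variables satisfy what remains.
With x5 = False, by the same count on the reduced clause set, 5 assignments work.
Total: 0 + 5 = 5.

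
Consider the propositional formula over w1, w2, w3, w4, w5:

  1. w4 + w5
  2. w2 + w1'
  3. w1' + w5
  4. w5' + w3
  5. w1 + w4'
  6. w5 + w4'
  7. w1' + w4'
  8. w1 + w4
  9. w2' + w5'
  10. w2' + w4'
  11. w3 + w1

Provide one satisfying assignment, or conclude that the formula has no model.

Try w4 = 1.
From the singleton clause (w1), w1 = 1.
That conflicts with the unit clause (w1').
Backtrack on w4: now try w4 = 0.
From the singleton clause (w5), w5 = 1.
From the singleton clause (w3), w3 = 1.
From the singleton clause (w1), w1 = 1.
From the singleton clause (w2), w2 = 1.
That conflicts with the unit clause (w2').
Neither w4 = 1 nor w4 = 0 works.

UNSATISFIABLE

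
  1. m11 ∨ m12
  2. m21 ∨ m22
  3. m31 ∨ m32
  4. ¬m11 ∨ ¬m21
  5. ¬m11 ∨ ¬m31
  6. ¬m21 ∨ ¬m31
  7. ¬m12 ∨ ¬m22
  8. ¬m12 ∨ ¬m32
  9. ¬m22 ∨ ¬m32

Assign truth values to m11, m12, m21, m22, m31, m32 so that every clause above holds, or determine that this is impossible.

Case m11 = True:
From the singleton clause (¬m21), m21 = False.
From the singleton clause (m22), m22 = True.
From the singleton clause (¬m31), m31 = False.
From the singleton clause (m32), m32 = True.
Now (¬m32) is unsatisfied and unit — conflict.
So m11 must be the other value — set m11 = False.
From the singleton clause (m12), m12 = True.
From the singleton clause (¬m22), m22 = False.
From the singleton clause (m21), m21 = True.
From the singleton clause (¬m31), m31 = False.
From the singleton clause (m32), m32 = True.
Now (¬m32) is unsatisfied and unit — conflict.
Neither m11 = True nor m11 = False works.

UNSATISFIABLE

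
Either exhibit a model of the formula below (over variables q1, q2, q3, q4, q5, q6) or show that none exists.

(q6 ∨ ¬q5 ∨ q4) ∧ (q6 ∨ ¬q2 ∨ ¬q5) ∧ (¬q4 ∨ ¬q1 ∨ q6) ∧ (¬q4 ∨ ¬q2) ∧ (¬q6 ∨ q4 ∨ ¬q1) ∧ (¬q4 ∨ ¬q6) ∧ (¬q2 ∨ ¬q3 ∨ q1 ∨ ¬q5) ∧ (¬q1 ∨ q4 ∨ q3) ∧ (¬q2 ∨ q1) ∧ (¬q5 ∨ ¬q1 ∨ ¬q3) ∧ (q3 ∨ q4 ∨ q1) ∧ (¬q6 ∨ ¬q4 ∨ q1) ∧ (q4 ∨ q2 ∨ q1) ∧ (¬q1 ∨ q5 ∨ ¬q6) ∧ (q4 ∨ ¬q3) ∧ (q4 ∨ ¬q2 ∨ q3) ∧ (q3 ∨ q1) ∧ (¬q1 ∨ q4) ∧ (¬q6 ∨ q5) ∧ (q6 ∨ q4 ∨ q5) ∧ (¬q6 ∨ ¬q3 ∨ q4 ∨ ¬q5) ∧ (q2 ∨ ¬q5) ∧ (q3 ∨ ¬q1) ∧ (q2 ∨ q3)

q1 ↦ False, q2 ↦ False, q3 ↦ True, q4 ↦ True, q5 ↦ False, q6 ↦ False

Case q4 = True:
From the singleton clause (¬q2), q2 = False.
From the singleton clause (¬q6), q6 = False.
From the singleton clause (¬q1), q1 = False.
From the singleton clause (q3), q3 = True.
From the singleton clause (¬q5), q5 = False.
All clauses are satisfied.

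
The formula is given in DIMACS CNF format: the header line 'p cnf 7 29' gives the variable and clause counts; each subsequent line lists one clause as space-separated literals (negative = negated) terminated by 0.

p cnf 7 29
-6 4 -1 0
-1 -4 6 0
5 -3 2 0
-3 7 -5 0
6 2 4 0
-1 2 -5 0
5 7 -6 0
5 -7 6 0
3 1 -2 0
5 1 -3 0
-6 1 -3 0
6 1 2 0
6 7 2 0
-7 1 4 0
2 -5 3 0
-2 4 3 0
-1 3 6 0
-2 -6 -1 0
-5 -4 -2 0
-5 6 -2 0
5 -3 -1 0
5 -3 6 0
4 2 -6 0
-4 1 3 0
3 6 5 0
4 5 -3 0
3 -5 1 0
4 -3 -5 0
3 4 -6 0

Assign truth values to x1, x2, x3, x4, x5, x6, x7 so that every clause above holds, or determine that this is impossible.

x1: True; x2: False; x3: False; x4: True; x5: False; x6: True; x7: True

Suppose x6 = True.
Suppose x4 = True.
Suppose x5 = False.
(x7) alone gives x7 = True.
Suppose x3 = False.
(x1) alone gives x1 = True.
(¬x2) alone gives x2 = False.
All clauses are satisfied.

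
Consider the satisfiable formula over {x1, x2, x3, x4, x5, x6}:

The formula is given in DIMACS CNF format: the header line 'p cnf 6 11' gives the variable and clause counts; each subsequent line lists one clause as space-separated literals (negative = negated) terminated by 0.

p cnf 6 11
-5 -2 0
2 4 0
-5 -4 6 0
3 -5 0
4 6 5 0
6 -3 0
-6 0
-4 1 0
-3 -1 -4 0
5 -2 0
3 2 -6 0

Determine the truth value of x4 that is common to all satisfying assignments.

Suppose x4 = False.
Unit clause (x2) forces x2 = True.
Unit clause (¬x5) forces x5 = False.
Now (x5) is unsatisfied and unit — conflict.
So every satisfying assignment has x4 = True.

True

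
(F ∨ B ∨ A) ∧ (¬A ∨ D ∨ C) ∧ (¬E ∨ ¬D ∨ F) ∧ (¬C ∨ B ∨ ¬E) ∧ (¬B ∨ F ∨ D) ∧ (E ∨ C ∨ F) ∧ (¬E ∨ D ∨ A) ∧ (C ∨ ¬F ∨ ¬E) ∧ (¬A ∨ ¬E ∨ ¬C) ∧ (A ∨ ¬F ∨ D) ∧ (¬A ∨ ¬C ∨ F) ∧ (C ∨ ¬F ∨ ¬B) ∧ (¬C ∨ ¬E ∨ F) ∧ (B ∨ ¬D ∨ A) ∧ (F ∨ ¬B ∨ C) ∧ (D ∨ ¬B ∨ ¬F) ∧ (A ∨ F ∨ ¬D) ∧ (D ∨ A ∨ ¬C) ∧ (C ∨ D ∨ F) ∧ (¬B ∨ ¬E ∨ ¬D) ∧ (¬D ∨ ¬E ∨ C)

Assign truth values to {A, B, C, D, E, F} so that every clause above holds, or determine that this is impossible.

A ↦ True,  B ↦ False,  C ↦ True,  D ↦ False,  E ↦ False,  F ↦ True

Try F = True.
Try C = True.
Try B = False.
Unit clause (¬E) forces E = False.
Try A = True.
No clause remains; D is free.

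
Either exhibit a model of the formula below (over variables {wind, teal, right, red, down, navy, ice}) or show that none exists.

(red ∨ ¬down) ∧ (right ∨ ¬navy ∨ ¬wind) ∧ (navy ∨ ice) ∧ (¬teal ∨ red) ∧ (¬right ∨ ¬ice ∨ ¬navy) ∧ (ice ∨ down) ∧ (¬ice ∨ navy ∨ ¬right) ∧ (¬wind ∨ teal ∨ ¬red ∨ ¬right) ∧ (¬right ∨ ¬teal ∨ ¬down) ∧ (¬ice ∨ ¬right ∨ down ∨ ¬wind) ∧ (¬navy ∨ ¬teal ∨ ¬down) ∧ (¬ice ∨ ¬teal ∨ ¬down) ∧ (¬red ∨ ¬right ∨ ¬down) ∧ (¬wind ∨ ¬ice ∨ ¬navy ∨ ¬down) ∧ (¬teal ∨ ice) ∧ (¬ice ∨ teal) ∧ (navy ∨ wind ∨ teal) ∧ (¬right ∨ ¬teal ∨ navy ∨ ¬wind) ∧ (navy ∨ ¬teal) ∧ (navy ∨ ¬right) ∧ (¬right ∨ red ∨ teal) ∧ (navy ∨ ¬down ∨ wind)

Suppose red = True.
Suppose navy = True.
Suppose right = False.
From the singleton clause (¬wind), wind = False.
Suppose ice = False.
From the singleton clause (down), down = True.
From the singleton clause (¬teal), teal = False.
All clauses are satisfied.

wind=False; teal=False; right=False; red=True; down=True; navy=True; ice=False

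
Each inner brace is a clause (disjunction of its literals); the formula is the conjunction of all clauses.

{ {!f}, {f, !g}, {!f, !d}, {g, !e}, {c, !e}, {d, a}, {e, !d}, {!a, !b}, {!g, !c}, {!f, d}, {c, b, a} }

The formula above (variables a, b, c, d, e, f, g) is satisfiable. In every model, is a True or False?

True

Suppose a = false.
Unit clause (!f) forces f = false.
Unit clause (!g) forces g = false.
Unit clause (!e) forces e = false.
Unit clause (d) forces d = true.
That conflicts with the unit clause (!d).
So every satisfying assignment has a = True.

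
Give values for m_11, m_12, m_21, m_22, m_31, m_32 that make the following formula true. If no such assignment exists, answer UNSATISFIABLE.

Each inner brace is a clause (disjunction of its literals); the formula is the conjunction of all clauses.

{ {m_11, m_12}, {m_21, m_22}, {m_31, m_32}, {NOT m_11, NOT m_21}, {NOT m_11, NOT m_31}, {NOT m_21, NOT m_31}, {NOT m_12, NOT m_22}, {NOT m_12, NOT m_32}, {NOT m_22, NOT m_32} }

Suppose m_11 = true.
From the singleton clause (NOT m_21), m_21 = false.
From the singleton clause (m_22), m_22 = true.
From the singleton clause (NOT m_31), m_31 = false.
From the singleton clause (m_32), m_32 = true.
But (NOT m_32) is also a unit clause — contradiction.
Backtrack on m_11: now try m_11 = false.
From the singleton clause (m_12), m_12 = true.
From the singleton clause (NOT m_22), m_22 = false.
From the singleton clause (m_21), m_21 = true.
From the singleton clause (NOT m_31), m_31 = false.
From the singleton clause (m_32), m_32 = true.
But (NOT m_32) is also a unit clause — contradiction.
Both values of m_11 lead to a conflict.

UNSATISFIABLE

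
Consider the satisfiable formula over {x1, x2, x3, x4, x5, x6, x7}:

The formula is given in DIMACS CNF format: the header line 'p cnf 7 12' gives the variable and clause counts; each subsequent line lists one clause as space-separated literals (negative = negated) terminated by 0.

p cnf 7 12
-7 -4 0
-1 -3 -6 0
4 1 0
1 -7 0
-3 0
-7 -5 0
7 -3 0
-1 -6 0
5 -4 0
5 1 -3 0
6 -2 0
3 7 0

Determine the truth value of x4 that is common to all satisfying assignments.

Suppose x4 = True.
From the singleton clause (¬x7), x7 = False.
From the singleton clause (¬x3), x3 = False.
Now (x3) is unsatisfied and unit — conflict.
So every satisfying assignment has x4 = False.

False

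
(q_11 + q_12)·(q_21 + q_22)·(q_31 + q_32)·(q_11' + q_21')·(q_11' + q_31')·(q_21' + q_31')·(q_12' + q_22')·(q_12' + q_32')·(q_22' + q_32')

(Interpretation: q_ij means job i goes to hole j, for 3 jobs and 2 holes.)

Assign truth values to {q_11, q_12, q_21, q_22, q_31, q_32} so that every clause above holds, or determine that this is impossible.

UNSATISFIABLE

Case q_11 = 1:
From the singleton clause (q_21'), q_21 = 0.
From the singleton clause (q_22), q_22 = 1.
From the singleton clause (q_31'), q_31 = 0.
From the singleton clause (q_32), q_32 = 1.
But (q_32') is also a unit clause — contradiction.
Backtrack on q_11: now try q_11 = 0.
From the singleton clause (q_12), q_12 = 1.
From the singleton clause (q_22'), q_22 = 0.
From the singleton clause (q_21), q_21 = 1.
From the singleton clause (q_31'), q_31 = 0.
From the singleton clause (q_32), q_32 = 1.
But (q_32') is also a unit clause — contradiction.
Neither q_11 = 1 nor q_11 = 0 works.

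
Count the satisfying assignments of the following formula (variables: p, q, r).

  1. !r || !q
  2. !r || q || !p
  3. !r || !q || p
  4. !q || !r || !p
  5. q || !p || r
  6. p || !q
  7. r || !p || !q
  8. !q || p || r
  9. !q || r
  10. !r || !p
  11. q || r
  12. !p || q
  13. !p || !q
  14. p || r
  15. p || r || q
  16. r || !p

1

There are 2^3 = 8 truth assignments over (p, q, r).
Check each against the 16 clauses (columns in the order p, q, r):
  F F F  ✗ fails (q || r)
  F F T  ✓ satisfies all
  F T F  ✗ fails (p || !q)
  F T T  ✗ fails (!r || !q)
  T F F  ✗ fails (q || !p || r)
  T F T  ✗ fails (!r || q || !p)
  T T F  ✗ fails (r || !p || !q)
  T T T  ✗ fails (!r || !q)
1 of the 8 rows is a model.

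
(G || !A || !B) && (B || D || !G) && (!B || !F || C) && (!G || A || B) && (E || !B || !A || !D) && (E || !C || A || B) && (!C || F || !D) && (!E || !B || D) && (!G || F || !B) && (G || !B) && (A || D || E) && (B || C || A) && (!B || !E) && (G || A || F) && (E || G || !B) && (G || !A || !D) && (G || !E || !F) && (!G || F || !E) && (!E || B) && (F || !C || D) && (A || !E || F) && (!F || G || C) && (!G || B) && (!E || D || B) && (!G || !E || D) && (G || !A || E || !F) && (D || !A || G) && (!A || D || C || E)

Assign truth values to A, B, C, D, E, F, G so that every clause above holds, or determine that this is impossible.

A: true; B: true; C: true; D: false; E: false; F: true; G: true

Suppose G = true.
Unit clause (B) forces B = true.
Unit clause (F) forces F = true.
Unit clause (C) forces C = true.
Unit clause (!E) forces E = false.
Suppose A = true.
Unit clause (!D) forces D = false.
Every clause now holds.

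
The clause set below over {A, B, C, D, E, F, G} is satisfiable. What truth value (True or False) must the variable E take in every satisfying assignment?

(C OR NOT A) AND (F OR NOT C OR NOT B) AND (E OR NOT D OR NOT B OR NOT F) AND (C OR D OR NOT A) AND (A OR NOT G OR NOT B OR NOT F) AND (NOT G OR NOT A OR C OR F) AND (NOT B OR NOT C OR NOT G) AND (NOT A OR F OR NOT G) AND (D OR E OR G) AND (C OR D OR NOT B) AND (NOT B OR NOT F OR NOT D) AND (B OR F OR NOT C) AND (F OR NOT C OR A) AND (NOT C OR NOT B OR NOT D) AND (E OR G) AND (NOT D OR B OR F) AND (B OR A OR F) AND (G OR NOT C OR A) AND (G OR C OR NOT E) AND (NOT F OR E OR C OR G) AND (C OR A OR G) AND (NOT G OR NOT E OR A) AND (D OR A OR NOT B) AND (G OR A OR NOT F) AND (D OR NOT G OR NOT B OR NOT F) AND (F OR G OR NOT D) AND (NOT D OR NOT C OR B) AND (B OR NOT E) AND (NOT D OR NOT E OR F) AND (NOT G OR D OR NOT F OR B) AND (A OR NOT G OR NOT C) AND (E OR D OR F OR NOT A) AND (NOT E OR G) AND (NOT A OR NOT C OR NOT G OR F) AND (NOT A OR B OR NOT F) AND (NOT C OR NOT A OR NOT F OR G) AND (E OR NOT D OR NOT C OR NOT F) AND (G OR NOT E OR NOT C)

False

Suppose E = true.
(B) alone gives B = true.
(G) alone gives G = true.
(NOT C) alone gives C = false.
(NOT A) alone gives A = false.
But (A) is also a unit clause — contradiction.
So every satisfying assignment has E = False.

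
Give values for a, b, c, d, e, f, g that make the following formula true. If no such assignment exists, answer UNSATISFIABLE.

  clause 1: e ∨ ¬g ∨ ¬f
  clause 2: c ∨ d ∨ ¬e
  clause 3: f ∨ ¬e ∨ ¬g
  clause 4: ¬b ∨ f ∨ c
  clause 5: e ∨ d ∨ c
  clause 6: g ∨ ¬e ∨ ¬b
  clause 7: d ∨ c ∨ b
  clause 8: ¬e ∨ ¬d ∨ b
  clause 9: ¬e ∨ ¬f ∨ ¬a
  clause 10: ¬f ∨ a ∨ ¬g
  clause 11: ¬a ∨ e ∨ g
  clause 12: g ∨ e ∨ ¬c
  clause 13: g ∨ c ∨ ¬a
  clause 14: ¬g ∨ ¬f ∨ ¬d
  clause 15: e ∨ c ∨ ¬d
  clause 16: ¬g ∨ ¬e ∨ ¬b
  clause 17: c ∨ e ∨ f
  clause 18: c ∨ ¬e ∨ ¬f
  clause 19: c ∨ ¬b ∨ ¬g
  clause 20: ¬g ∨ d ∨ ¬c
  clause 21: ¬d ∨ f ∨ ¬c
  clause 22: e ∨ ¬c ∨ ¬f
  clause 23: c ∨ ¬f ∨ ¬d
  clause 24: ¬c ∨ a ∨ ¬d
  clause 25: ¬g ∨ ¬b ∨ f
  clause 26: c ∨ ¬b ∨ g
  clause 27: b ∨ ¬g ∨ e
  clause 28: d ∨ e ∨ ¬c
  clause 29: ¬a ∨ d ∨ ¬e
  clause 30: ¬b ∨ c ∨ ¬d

Case e = True:
Case c = True:
Case f = False:
From the singleton clause (¬g), g = False.
From the singleton clause (¬b), b = False.
From the singleton clause (¬d), d = False.
From the singleton clause (¬a), a = False.
All clauses are satisfied.

a: False; b: False; c: True; d: False; e: True; f: False; g: False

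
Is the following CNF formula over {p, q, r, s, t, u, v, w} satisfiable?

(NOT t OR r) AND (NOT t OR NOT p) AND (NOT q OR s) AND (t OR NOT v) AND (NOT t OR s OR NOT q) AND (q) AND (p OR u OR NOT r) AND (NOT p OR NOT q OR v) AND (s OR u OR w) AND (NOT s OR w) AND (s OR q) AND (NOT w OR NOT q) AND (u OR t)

No, unsatisfiable

The clause (q) is unit, so q = true.
The clause (s) is unit, so s = true.
The clause (w) is unit, so w = true.
But (NOT w) is also a unit clause — contradiction.
No assignment satisfies every clause.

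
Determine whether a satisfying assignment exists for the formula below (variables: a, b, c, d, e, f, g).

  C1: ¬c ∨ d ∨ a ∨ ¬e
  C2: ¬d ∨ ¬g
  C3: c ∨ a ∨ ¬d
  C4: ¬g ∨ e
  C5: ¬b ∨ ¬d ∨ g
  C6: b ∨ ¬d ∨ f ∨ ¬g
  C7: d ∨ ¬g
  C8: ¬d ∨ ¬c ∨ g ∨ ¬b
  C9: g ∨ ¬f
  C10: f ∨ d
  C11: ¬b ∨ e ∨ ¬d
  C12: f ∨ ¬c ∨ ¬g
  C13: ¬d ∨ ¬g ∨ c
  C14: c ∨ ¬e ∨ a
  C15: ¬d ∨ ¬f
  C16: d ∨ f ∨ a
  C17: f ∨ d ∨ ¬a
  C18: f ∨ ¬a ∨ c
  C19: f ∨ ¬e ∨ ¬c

Try d = True.
From the singleton clause (¬g), g = False.
From the singleton clause (¬b), b = False.
From the singleton clause (¬f), f = False.
Try c = True.
From the singleton clause (¬e), e = False.
Every clause is now satisfied; a is unconstrained.
A satisfying assignment: a ↦ True, b ↦ False, c ↦ True, d ↦ True, e ↦ False, f ↦ False, g ↦ False.

Satisfiable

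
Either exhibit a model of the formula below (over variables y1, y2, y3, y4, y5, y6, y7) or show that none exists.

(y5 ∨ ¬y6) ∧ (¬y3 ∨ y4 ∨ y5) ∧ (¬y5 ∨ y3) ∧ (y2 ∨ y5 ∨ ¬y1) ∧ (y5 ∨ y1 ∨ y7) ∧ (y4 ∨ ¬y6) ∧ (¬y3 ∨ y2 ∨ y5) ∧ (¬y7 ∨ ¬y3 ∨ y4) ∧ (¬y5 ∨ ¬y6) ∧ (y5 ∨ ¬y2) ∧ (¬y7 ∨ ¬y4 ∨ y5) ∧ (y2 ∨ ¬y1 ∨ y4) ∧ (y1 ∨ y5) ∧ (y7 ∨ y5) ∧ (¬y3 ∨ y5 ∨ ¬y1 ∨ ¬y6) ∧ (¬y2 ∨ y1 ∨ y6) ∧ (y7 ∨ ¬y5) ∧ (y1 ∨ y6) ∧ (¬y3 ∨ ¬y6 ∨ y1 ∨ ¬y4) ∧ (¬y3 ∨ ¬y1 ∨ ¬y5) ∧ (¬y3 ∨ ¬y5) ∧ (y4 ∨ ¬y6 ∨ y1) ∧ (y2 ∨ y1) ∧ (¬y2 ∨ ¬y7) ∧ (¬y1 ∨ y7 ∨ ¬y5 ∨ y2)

UNSATISFIABLE

Try y5 = True.
The clause (y3) is unit, so y3 = True.
Now (¬y3) is unsatisfied and unit — conflict.
Backtrack on y5: now try y5 = False.
The clause (¬y6) is unit, so y6 = False.
The clause (¬y2) is unit, so y2 = False.
The clause (¬y1) is unit, so y1 = False.
Now (y1) is unsatisfied and unit — conflict.
Neither y5 = True nor y5 = False works.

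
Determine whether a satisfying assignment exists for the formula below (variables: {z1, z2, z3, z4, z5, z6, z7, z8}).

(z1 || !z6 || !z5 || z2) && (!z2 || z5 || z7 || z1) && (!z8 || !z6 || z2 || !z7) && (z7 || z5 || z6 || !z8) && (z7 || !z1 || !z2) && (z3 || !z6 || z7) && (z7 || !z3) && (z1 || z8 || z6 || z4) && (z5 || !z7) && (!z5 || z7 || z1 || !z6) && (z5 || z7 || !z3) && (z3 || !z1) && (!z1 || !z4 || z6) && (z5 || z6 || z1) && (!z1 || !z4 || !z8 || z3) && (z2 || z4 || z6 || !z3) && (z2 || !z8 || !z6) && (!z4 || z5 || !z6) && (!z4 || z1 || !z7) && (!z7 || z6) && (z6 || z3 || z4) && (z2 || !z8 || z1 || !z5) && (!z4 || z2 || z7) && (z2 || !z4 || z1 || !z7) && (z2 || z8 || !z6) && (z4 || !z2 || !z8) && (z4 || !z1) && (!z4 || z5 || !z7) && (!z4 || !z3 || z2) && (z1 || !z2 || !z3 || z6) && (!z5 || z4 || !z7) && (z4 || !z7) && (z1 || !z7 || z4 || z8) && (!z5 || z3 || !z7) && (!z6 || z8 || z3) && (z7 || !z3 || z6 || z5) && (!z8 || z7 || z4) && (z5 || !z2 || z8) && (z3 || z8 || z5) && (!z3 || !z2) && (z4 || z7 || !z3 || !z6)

Satisfiable

Branch on z7: set z7 = false.
The clause (!z3) is unit, so z3 = false.
The clause (!z6) is unit, so z6 = false.
The clause (!z1) is unit, so z1 = false.
The clause (z5) is unit, so z5 = true.
The clause (z4) is unit, so z4 = true.
The clause (z2) is unit, so z2 = true.
No clause remains; z8 is free.
A satisfying assignment: z1=false; z2=true; z3=false; z4=true; z5=true; z6=false; z7=false; z8=true.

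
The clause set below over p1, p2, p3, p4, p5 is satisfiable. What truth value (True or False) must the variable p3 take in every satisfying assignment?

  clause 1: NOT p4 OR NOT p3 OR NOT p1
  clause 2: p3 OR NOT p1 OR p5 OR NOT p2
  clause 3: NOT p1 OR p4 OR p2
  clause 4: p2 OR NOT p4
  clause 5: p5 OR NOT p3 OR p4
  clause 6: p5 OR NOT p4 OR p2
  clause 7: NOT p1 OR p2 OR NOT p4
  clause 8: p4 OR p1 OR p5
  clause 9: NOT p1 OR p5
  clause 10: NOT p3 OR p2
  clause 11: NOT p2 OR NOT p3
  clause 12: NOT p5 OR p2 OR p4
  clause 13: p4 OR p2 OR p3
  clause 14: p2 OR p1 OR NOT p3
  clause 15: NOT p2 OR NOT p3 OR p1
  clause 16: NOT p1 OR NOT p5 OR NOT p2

Suppose p3 = true.
(p2) alone gives p2 = true.
But (NOT p2) is also a unit clause — contradiction.
So every satisfying assignment has p3 = False.

False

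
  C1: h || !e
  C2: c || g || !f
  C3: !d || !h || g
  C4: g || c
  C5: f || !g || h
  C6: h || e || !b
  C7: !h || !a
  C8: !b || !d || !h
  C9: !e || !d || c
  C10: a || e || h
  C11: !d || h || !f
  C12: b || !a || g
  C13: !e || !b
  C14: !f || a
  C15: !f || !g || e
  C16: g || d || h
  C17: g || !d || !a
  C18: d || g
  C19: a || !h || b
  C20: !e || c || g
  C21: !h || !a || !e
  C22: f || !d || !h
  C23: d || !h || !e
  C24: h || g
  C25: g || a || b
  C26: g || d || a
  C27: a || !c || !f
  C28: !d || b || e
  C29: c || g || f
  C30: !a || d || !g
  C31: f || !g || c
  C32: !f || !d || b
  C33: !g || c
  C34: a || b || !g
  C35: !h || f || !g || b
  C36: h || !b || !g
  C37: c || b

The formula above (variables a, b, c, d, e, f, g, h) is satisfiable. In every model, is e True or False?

False

Suppose e = true.
(h) alone gives h = true.
(!a) alone gives a = false.
(!b) alone gives b = false.
But (b) is also a unit clause — contradiction.
So every satisfying assignment has e = False.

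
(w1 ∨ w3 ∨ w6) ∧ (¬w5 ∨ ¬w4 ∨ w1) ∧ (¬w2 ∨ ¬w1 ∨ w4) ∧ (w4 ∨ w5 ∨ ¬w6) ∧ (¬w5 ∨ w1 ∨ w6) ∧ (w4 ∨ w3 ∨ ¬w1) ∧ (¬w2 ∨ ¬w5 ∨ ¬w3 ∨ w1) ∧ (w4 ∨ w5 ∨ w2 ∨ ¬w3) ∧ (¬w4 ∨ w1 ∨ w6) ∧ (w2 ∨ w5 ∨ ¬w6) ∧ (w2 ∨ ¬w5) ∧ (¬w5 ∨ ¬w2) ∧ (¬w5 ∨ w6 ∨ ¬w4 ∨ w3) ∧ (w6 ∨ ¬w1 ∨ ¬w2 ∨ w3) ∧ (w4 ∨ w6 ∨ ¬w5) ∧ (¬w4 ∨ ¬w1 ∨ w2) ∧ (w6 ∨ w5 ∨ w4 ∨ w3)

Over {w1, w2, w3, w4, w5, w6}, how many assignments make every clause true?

6

There are 2^6 = 64 truth assignments over (w1, w2, w3, w4, w5, w6).
Split on w6. With w6 = True, the clauses containing w6 are satisfied and ¬w6 drops from the rest; 4 of the 2^5 = 32 assignments to the other variables satisfy what remains.
With w6 = False, by the same count on the reduced clause set, 2 assignments work.
(One model: w1=F, w2=T, w3=F, w4=T, w5=F, w6=T.)
Total: 4 + 2 = 6.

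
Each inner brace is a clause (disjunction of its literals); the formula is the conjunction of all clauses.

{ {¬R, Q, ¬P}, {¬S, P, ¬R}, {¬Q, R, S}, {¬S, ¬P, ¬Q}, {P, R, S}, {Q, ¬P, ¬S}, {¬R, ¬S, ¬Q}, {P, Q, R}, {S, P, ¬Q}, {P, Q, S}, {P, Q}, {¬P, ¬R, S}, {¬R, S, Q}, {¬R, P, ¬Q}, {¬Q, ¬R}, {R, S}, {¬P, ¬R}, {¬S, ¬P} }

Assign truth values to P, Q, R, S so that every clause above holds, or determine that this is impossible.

P ↦ False; Q ↦ True; R ↦ False; S ↦ True

Try P = False.
(Q) alone gives Q = True.
(S) alone gives S = True.
(¬R) alone gives R = False.
All clauses are satisfied.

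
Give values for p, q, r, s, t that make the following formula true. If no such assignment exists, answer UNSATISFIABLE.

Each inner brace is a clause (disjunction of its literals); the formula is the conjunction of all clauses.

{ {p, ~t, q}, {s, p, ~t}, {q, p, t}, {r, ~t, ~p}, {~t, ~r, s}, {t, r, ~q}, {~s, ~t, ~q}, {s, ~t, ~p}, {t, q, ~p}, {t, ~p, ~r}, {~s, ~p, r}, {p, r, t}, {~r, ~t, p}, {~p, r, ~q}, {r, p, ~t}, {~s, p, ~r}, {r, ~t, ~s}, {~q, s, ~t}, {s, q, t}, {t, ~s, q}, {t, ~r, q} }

p: 0; q: 1; r: 1; s: 0; t: 0

Try p = 0.
Try t = 0.
Unit clause (q) forces q = 1.
Unit clause (r) forces r = 1.
Unit clause (~s) forces s = 0.
Every clause now holds.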